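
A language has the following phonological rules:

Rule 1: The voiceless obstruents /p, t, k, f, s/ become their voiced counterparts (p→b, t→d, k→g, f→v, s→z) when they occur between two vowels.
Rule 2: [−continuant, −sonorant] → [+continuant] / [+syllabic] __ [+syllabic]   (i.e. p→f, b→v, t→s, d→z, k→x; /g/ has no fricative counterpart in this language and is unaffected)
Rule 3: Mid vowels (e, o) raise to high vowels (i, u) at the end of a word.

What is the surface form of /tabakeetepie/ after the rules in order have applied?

tavageezevii

Rule 1 (intervocalic voicing): /k/ is a voiceless obstruent between vowels /a/ and /e/, so it voices to [g]. /t/ is a voiceless obstruent between vowels /e/ and /e/, so it voices to [d]. /p/ is a voiceless obstruent between vowels /e/ and /i/, so it voices to [b]. /tabakeetepie/ → tabageedebie.
Rule 2 (intervocalic spirantization): /b/ is a stop between vowels /a/ and /a/, so it spirantizes to the fricative [v]. /d/ is a stop between vowels /e/ and /e/, so it spirantizes to the fricative [z]. /b/ is a stop between vowels /e/ and /i/, so it spirantizes to the fricative [v]. /tabageedebie/ → tavageezevie.
Rule 3 (final vowel raising): /e/ is a mid vowel in word-final position, so it raises to [i]. /tavageezevie/ → tavageezevii.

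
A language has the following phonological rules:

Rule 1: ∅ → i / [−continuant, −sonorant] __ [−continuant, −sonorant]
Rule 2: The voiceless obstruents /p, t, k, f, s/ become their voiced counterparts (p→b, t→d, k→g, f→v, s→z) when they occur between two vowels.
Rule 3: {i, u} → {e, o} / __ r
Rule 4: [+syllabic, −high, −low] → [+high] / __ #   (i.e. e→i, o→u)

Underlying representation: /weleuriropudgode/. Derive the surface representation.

Rule 1 (stop-cluster i-epenthesis): /d/ and /g/ form a stop–stop cluster, so [i] is inserted between them. /weleuriropudgode/ → weleuriropudigode.
Rule 2 (intervocalic voicing): /p/ is a voiceless obstruent between vowels /o/ and /u/, so it voices to [b]. /weleuriropudigode/ → weleurirobudigode.
Rule 3 (pre-rhotic lowering): /u/ is a high vowel immediately before /r/, so it lowers to [o]. /i/ is a high vowel immediately before /r/, so it lowers to [e]. /weleurirobudigode/ → weleorerobudigode.
Rule 4 (final vowel raising): /e/ is a mid vowel in word-final position, so it raises to [i]. /weleorerobudigode/ → weleorerobudigodi.

weleorerobudigodi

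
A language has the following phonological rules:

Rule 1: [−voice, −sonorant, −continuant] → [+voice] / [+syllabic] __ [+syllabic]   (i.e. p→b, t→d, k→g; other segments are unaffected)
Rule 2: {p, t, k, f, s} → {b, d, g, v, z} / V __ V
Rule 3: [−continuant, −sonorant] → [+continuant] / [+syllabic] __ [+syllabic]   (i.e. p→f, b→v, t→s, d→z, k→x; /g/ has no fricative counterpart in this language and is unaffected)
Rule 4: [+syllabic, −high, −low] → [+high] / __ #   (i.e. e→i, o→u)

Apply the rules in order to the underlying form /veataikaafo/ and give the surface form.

Rule 1 (intervocalic voicing): /t/ is a voiceless stop between vowels /a/ and /a/, so it voices to [d]. /k/ is a voiceless stop between vowels /i/ and /a/, so it voices to [g]. /veataikaafo/ → veadaigaafo.
Rule 2 (intervocalic voicing): /f/ is a voiceless obstruent between vowels /a/ and /o/, so it voices to [v]. /veadaigaafo/ → veadaigaavo.
Rule 3 (intervocalic spirantization): /d/ is a stop between vowels /a/ and /a/, so it spirantizes to the fricative [z]. /veadaigaavo/ → veazaigaavo.
Rule 4 (final vowel raising): /o/ is a mid vowel in word-final position, so it raises to [u]. /veazaigaavo/ → veazaigaavu.

veazaigaavu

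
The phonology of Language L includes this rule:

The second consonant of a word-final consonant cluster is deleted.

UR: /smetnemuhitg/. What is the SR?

/g/ is the second consonant of a word-final cluster /tg/, so it deletes.
Surface form: [smetnemuhit].

smetnemuhit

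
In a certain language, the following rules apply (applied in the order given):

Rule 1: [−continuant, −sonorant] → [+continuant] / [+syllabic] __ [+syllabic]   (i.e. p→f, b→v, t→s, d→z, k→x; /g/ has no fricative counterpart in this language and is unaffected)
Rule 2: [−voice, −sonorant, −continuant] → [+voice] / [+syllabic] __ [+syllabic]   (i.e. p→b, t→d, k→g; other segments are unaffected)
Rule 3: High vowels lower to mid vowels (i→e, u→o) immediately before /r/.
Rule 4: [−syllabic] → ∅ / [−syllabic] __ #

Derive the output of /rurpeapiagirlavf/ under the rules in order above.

rorpeafiagerlav

Rule 1 (intervocalic spirantization): /p/ is a stop between vowels /a/ and /i/, so it spirantizes to the fricative [f]. /rurpeapiagirlavf/ → rurpeafiagirlavf.
Rule 2 (intervocalic voicing): no segment meets the environment; /rurpeafiagirlavf/ is unchanged.
Rule 3 (pre-rhotic lowering): /u/ is a high vowel immediately before /r/, so it lowers to [o]. /i/ is a high vowel immediately before /r/, so it lowers to [e]. /rurpeafiagirlavf/ → rorpeafiagerlavf.
Rule 4 (final cluster simplification): /f/ is the second consonant of a word-final cluster /vf/, so it deletes. /rorpeafiagerlavf/ → rorpeafiagerlav.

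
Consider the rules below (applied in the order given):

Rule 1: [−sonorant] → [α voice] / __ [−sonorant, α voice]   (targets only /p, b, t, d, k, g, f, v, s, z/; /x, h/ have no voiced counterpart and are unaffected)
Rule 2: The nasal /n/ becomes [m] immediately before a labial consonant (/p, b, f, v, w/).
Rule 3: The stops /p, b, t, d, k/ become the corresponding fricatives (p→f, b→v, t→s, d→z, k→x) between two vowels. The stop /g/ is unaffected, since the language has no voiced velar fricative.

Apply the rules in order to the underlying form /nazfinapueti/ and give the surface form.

Rule 1 (regressive voicing assimilation): /z/ precedes the voiceless obstruent /f/, so it devoices to [s] by assimilation. /nazfinapueti/ → nasfinapueti.
Rule 2 (nasal place assimilation): no segment meets the environment; /nasfinapueti/ is unchanged.
Rule 3 (intervocalic spirantization): /p/ is a stop between vowels /a/ and /u/, so it spirantizes to the fricative [f]. /t/ is a stop between vowels /e/ and /i/, so it spirantizes to the fricative [s]. /nasfinapueti/ → nasfinafuesi.

nasfinafuesi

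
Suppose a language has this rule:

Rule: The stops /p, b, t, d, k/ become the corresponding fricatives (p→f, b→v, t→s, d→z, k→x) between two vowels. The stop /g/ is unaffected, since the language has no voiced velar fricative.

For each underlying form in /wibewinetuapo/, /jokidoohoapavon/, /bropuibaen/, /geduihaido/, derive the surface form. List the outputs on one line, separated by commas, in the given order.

/wibewinetuapo/: /b/ is a stop between vowels /i/ and /e/, so it spirantizes to the fricative [v]. /t/ is a stop between vowels /e/ and /u/, so it spirantizes to the fricative [s]. /p/ is a stop between vowels /a/ and /o/, so it spirantizes to the fricative [f]. → [wivewinesuafo].
/jokidoohoapavon/: /k/ is a stop between vowels /o/ and /i/, so it spirantizes to the fricative [x]. /d/ is a stop between vowels /i/ and /o/, so it spirantizes to the fricative [z]. /p/ is a stop between vowels /a/ and /a/, so it spirantizes to the fricative [f]. → [joxizoohoafavon].
/bropuibaen/: /p/ is a stop between vowels /o/ and /u/, so it spirantizes to the fricative [f]. /b/ is a stop between vowels /i/ and /a/, so it spirantizes to the fricative [v]. → [brofuivaen].
/geduihaido/: /d/ is a stop between vowels /e/ and /u/, so it spirantizes to the fricative [z]. /d/ is a stop between vowels /i/ and /o/, so it spirantizes to the fricative [z]. → [gezuihaizo].

wivewinesuafo, joxizoohoafavon, brofuivaen, gezuihaizo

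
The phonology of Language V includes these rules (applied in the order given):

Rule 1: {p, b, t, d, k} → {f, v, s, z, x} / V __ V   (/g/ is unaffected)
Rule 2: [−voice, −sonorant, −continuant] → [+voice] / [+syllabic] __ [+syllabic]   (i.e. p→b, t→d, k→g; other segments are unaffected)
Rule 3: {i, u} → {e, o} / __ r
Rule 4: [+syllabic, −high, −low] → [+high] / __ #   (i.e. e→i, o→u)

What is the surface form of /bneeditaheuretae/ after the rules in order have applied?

bneezisaheoresai

Rule 1 (intervocalic spirantization): /d/ is a stop between vowels /e/ and /i/, so it spirantizes to the fricative [z]. /t/ is a stop between vowels /i/ and /a/, so it spirantizes to the fricative [s]. /t/ is a stop between vowels /e/ and /a/, so it spirantizes to the fricative [s]. /bneeditaheuretae/ → bneezisaheuresae.
Rule 2 (intervocalic voicing): no segment meets the environment; /bneezisaheuresae/ is unchanged.
Rule 3 (pre-rhotic lowering): /u/ is a high vowel immediately before /r/, so it lowers to [o]. /bneezisaheuresae/ → bneezisaheoresae.
Rule 4 (final vowel raising): /e/ is a mid vowel in word-final position, so it raises to [i]. /bneezisaheoresae/ → bneezisaheoresai.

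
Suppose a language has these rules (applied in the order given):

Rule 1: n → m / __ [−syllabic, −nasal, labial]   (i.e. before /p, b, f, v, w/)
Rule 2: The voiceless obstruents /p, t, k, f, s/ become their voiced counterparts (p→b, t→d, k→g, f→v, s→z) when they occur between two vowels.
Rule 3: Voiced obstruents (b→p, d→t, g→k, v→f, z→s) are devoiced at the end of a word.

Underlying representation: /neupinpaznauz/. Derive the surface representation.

Rule 1 (nasal place assimilation): /n/ precedes the labial consonant /p/, so it assimilates in place to [m]. /neupinpaznauz/ → neupimpaznauz.
Rule 2 (intervocalic voicing): /p/ is a voiceless obstruent between vowels /u/ and /i/, so it voices to [b]. /neupimpaznauz/ → neubimpaznauz.
Rule 3 (final devoicing): /z/ is a voiced obstruent in word-final position, so it devoices to [s]. /neubimpaznauz/ → neubimpaznaus.

neubimpaznaus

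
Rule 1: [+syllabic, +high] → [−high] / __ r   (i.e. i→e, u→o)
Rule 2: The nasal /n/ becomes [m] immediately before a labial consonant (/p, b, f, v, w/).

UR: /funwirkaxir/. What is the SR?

fumwerkaxer

Rule 1 (pre-rhotic lowering): /i/ is a high vowel immediately before /r/, so it lowers to [e]. /i/ is a high vowel immediately before /r/, so it lowers to [e]. /funwirkaxir/ → funwerkaxer.
Rule 2 (nasal place assimilation): /n/ precedes the labial consonant /w/, so it assimilates in place to [m]. /funwerkaxer/ → fumwerkaxer.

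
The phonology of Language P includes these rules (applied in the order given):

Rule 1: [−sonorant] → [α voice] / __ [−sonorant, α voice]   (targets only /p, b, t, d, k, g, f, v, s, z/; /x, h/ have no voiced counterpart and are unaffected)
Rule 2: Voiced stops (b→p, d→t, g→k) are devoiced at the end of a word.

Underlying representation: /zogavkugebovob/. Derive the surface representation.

Rule 1 (regressive voicing assimilation): /v/ precedes the voiceless obstruent /k/, so it devoices to [f] by assimilation. /zogavkugebovob/ → zogafkugebovob.
Rule 2 (final devoicing): /b/ is a voiced stop in word-final position, so it devoices to [p]. /zogafkugebovob/ → zogafkugebovop.

zogafkugebovop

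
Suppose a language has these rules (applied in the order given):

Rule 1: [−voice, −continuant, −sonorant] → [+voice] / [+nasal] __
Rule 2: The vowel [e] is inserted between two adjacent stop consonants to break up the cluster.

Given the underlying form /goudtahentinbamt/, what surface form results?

Rule 1 (post-nasal voicing): /t/ is a voiceless stop immediately after the nasal /n/, so it voices to [d]. /t/ is a voiceless stop immediately after the nasal /m/, so it voices to [d]. /goudtahentinbamt/ → goudtahendinbamd.
Rule 2 (stop-cluster e-epenthesis): /d/ and /t/ form a stop–stop cluster, so [e] is inserted between them. /goudtahendinbamd/ → goudetahendinbamd.

goudetahendinbamd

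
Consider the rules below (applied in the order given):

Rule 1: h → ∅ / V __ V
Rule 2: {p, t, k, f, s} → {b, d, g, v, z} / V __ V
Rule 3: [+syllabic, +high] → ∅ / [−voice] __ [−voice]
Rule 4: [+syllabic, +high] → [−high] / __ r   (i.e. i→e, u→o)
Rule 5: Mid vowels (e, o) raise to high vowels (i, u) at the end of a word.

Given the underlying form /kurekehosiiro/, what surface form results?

koregeozieru

Rule 1 (intervocalic h-deletion): /h/ occurs between vowels /e/ and /o/, so it deletes. /kurekehosiiro/ → kurekeosiiro.
Rule 2 (intervocalic voicing): /k/ is a voiceless obstruent between vowels /e/ and /e/, so it voices to [g]. /s/ is a voiceless obstruent between vowels /o/ and /i/, so it voices to [z]. /kurekeosiiro/ → kuregeoziiro.
Rule 3 (high vowel syncope): no segment meets the environment; /kuregeoziiro/ is unchanged.
Rule 4 (pre-rhotic lowering): /u/ is a high vowel immediately before /r/, so it lowers to [o]. /i/ is a high vowel immediately before /r/, so it lowers to [e]. /kuregeoziiro/ → koregeoziero.
Rule 5 (final vowel raising): /o/ is a mid vowel in word-final position, so it raises to [u]. /koregeoziero/ → koregeozieru.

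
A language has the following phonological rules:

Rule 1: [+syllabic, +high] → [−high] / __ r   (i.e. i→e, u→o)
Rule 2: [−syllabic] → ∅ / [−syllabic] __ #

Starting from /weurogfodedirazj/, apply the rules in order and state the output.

Rule 1 (pre-rhotic lowering): /u/ is a high vowel immediately before /r/, so it lowers to [o]. /i/ is a high vowel immediately before /r/, so it lowers to [e]. /weurogfodedirazj/ → weorogfodederazj.
Rule 2 (final cluster simplification): /j/ is the second consonant of a word-final cluster /zj/, so it deletes. /weorogfodederazj/ → weorogfodederaz.

weorogfodederaz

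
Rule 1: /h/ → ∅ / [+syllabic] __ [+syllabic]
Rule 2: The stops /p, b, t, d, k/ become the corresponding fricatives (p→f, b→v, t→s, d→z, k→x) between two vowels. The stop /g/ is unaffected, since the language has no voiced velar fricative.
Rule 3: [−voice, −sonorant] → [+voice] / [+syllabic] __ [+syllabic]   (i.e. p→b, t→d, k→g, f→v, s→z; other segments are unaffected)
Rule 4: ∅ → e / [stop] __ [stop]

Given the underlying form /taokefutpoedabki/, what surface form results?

Rule 1 (intervocalic h-deletion): no segment meets the environment; /taokefutpoedabki/ is unchanged.
Rule 2 (intervocalic spirantization): /k/ is a stop between vowels /o/ and /e/, so it spirantizes to the fricative [x]. /d/ is a stop between vowels /e/ and /a/, so it spirantizes to the fricative [z]. /taokefutpoedabki/ → taoxefutpoezabki.
Rule 3 (intervocalic voicing): /f/ is a voiceless obstruent between vowels /e/ and /u/, so it voices to [v]. /taoxefutpoezabki/ → taoxevutpoezabki.
Rule 4 (stop-cluster e-epenthesis): /t/ and /p/ form a stop–stop cluster, so [e] is inserted between them. /b/ and /k/ form a stop–stop cluster, so [e] is inserted between them. /taoxevutpoezabki/ → taoxevutepoezabeki.

taoxevutepoezabeki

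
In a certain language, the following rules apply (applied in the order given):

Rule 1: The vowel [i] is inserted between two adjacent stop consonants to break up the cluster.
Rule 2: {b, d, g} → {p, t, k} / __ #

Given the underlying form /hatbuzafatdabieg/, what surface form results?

Rule 1 (stop-cluster i-epenthesis): /t/ and /b/ form a stop–stop cluster, so [i] is inserted between them. /t/ and /d/ form a stop–stop cluster, so [i] is inserted between them. /hatbuzafatdabieg/ → hatibuzafatidabieg.
Rule 2 (final devoicing): /g/ is a voiced stop in word-final position, so it devoices to [k]. /hatibuzafatidabieg/ → hatibuzafatidabiek.

hatibuzafatidabiek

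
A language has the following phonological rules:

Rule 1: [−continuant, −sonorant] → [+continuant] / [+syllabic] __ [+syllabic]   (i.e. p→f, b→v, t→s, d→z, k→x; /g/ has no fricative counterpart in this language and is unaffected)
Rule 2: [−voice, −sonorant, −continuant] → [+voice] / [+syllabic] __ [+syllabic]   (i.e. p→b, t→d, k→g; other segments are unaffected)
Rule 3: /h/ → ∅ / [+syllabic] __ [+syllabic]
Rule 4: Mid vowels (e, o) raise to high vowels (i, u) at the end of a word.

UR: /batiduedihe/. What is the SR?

basizuezii

Rule 1 (intervocalic spirantization): /t/ is a stop between vowels /a/ and /i/, so it spirantizes to the fricative [s]. /d/ is a stop between vowels /i/ and /u/, so it spirantizes to the fricative [z]. /d/ is a stop between vowels /e/ and /i/, so it spirantizes to the fricative [z]. /batiduedihe/ → basizuezihe.
Rule 2 (intervocalic voicing): no segment meets the environment; /basizuezihe/ is unchanged.
Rule 3 (intervocalic h-deletion): /h/ occurs between vowels /i/ and /e/, so it deletes. /basizuezihe/ → basizuezie.
Rule 4 (final vowel raising): /e/ is a mid vowel in word-final position, so it raises to [i]. /basizuezie/ → basizuezii.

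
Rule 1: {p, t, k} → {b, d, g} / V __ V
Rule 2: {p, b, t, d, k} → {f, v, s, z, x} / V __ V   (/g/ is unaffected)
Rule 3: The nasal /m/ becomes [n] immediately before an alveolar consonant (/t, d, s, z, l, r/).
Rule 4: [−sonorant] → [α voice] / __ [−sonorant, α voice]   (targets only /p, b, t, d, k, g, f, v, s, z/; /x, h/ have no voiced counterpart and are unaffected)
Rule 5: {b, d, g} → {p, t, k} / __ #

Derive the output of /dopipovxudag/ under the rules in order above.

dovivofxuzak

Rule 1 (intervocalic voicing): /p/ is a voiceless stop between vowels /o/ and /i/, so it voices to [b]. /p/ is a voiceless stop between vowels /i/ and /o/, so it voices to [b]. /dopipovxudag/ → dobibovxudag.
Rule 2 (intervocalic spirantization): /b/ is a stop between vowels /o/ and /i/, so it spirantizes to the fricative [v]. /b/ is a stop between vowels /i/ and /o/, so it spirantizes to the fricative [v]. /d/ is a stop between vowels /u/ and /a/, so it spirantizes to the fricative [z]. /dobibovxudag/ → dovivovxuzag.
Rule 3 (nasal place assimilation): no segment meets the environment; /dovivovxuzag/ is unchanged.
Rule 4 (regressive voicing assimilation): /v/ precedes the voiceless obstruent /x/, so it devoices to [f] by assimilation. /dovivovxuzag/ → dovivofxuzag.
Rule 5 (final devoicing): /g/ is a voiced stop in word-final position, so it devoices to [k]. /dovivofxuzag/ → dovivofxuzak.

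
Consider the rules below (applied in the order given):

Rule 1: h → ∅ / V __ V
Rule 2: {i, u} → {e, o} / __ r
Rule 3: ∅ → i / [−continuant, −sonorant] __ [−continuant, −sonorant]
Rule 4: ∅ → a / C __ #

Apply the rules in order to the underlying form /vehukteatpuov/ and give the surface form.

veukiteatipuova

Rule 1 (intervocalic h-deletion): /h/ occurs between vowels /e/ and /u/, so it deletes. /vehukteatpuov/ → veukteatpuov.
Rule 2 (pre-rhotic lowering): no segment meets the environment; /veukteatpuov/ is unchanged.
Rule 3 (stop-cluster i-epenthesis): /k/ and /t/ form a stop–stop cluster, so [i] is inserted between them. /t/ and /p/ form a stop–stop cluster, so [i] is inserted between them. /veukteatpuov/ → veukiteatipuov.
Rule 4 (final a-epenthesis): the form ends in the consonant /v/, so [a] is inserted word-finally. /veukiteatipuov/ → veukiteatipuova.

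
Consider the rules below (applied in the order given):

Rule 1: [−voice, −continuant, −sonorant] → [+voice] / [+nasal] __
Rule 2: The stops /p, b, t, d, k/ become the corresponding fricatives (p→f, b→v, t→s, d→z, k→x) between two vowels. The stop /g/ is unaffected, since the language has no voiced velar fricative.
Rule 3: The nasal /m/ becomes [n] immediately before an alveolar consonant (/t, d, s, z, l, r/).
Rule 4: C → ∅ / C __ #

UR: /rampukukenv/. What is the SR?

rambuxuxen

Rule 1 (post-nasal voicing): /p/ is a voiceless stop immediately after the nasal /m/, so it voices to [b]. /rampukukenv/ → rambukukenv.
Rule 2 (intervocalic spirantization): /k/ is a stop between vowels /u/ and /u/, so it spirantizes to the fricative [x]. /k/ is a stop between vowels /u/ and /e/, so it spirantizes to the fricative [x]. /rambukukenv/ → rambuxuxenv.
Rule 3 (nasal place assimilation): no segment meets the environment; /rambuxuxenv/ is unchanged.
Rule 4 (final cluster simplification): /v/ is the second consonant of a word-final cluster /nv/, so it deletes. /rambuxuxenv/ → rambuxuxen.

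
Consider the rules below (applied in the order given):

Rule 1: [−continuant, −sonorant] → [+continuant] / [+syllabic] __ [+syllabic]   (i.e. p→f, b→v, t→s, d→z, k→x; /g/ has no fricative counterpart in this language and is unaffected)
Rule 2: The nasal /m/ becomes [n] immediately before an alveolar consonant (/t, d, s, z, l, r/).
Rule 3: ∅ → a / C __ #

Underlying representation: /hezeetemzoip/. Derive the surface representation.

Rule 1 (intervocalic spirantization): /t/ is a stop between vowels /e/ and /e/, so it spirantizes to the fricative [s]. /hezeetemzoip/ → hezeesemzoip.
Rule 2 (nasal place assimilation): /m/ precedes the alveolar consonant /z/, so it assimilates in place to [n]. /hezeesemzoip/ → hezeesenzoip.
Rule 3 (final a-epenthesis): the form ends in the consonant /p/, so [a] is inserted word-finally. /hezeesenzoip/ → hezeesenzoipa.

hezeesenzoipa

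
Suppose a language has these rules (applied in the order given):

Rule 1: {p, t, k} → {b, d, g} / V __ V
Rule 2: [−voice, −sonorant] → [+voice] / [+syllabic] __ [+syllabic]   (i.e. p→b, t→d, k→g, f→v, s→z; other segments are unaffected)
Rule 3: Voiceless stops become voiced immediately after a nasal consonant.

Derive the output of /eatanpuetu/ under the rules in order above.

Rule 1 (intervocalic voicing): /t/ is a voiceless stop between vowels /a/ and /a/, so it voices to [d]. /t/ is a voiceless stop between vowels /e/ and /u/, so it voices to [d]. /eatanpuetu/ → eadanpuedu.
Rule 2 (intervocalic voicing): no segment meets the environment; /eadanpuedu/ is unchanged.
Rule 3 (post-nasal voicing): /p/ is a voiceless stop immediately after the nasal /n/, so it voices to [b]. /eadanpuedu/ → eadanbuedu.

eadanbuedu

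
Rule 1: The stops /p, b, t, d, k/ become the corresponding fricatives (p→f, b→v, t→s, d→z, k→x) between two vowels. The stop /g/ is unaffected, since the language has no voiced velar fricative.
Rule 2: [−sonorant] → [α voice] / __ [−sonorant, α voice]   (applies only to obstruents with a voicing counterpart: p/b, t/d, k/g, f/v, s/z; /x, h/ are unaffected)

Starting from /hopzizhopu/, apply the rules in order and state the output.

Rule 1 (intervocalic spirantization): /p/ is a stop between vowels /o/ and /u/, so it spirantizes to the fricative [f]. /hopzizhopu/ → hopzizhofu.
Rule 2 (regressive voicing assimilation): /p/ precedes the voiced obstruent /z/, so it voices to [b] by assimilation. /z/ precedes the voiceless obstruent /h/, so it devoices to [s] by assimilation. /hopzizhofu/ → hobzishofu.

hobzishofu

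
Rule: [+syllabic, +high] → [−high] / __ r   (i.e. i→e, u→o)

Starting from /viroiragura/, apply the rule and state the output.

/i/ is a high vowel immediately before /r/, so it lowers to [e].
/i/ is a high vowel immediately before /r/, so it lowers to [e].
/u/ is a high vowel immediately before /r/, so it lowers to [o].
Surface form: [veroeragora].

veroeragora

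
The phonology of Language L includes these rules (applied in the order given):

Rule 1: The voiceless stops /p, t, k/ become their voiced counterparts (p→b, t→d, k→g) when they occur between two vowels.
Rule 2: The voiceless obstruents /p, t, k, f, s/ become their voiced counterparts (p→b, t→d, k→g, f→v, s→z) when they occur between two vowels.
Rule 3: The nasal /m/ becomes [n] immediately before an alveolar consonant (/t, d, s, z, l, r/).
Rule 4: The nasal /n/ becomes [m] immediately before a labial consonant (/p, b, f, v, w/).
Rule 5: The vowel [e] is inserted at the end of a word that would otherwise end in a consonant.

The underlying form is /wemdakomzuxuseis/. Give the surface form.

Rule 1 (intervocalic voicing): /k/ is a voiceless stop between vowels /a/ and /o/, so it voices to [g]. /wemdakomzuxuseis/ → wemdagomzuxuseis.
Rule 2 (intervocalic voicing): /s/ is a voiceless obstruent between vowels /u/ and /e/, so it voices to [z]. /wemdagomzuxuseis/ → wemdagomzuxuzeis.
Rule 3 (nasal place assimilation): /m/ precedes the alveolar consonant /d/, so it assimilates in place to [n]. /m/ precedes the alveolar consonant /z/, so it assimilates in place to [n]. /wemdagomzuxuzeis/ → wendagonzuxuzeis.
Rule 4 (nasal place assimilation): no segment meets the environment; /wendagonzuxuzeis/ is unchanged.
Rule 5 (final e-epenthesis): the form ends in the consonant /s/, so [e] is inserted word-finally. /wendagonzuxuzeis/ → wendagonzuxuzeise.

wendagonzuxuzeise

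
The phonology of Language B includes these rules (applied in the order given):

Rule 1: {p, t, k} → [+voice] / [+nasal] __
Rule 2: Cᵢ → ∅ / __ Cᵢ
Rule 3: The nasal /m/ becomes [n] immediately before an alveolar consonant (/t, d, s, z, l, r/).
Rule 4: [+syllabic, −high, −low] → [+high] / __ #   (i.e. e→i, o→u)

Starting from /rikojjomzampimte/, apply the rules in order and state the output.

rikojonzambindi

Rule 1 (post-nasal voicing): /p/ is a voiceless stop immediately after the nasal /m/, so it voices to [b]. /t/ is a voiceless stop immediately after the nasal /m/, so it voices to [d]. /rikojjomzampimte/ → rikojjomzambimde.
Rule 2 (degemination): /jj/ is a geminate; the first /j/ deletes. /rikojjomzambimde/ → rikojomzambimde.
Rule 3 (nasal place assimilation): /m/ precedes the alveolar consonant /z/, so it assimilates in place to [n]. /m/ precedes the alveolar consonant /d/, so it assimilates in place to [n]. /rikojomzambimde/ → rikojonzambinde.
Rule 4 (final vowel raising): /e/ is a mid vowel in word-final position, so it raises to [i]. /rikojonzambinde/ → rikojonzambindi.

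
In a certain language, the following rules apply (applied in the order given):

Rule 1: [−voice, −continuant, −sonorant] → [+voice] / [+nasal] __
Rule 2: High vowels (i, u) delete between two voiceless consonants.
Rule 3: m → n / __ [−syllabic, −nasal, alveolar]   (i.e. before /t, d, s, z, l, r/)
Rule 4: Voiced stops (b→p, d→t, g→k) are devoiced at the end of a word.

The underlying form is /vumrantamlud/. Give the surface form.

Rule 1 (post-nasal voicing): /t/ is a voiceless stop immediately after the nasal /n/, so it voices to [d]. /vumrantamlud/ → vumrandamlud.
Rule 2 (high vowel syncope): no segment meets the environment; /vumrandamlud/ is unchanged.
Rule 3 (nasal place assimilation): /m/ precedes the alveolar consonant /r/, so it assimilates in place to [n]. /m/ precedes the alveolar consonant /l/, so it assimilates in place to [n]. /vumrandamlud/ → vunrandanlud.
Rule 4 (final devoicing): /d/ is a voiced stop in word-final position, so it devoices to [t]. /vunrandanlud/ → vunrandanlut.

vunrandanlut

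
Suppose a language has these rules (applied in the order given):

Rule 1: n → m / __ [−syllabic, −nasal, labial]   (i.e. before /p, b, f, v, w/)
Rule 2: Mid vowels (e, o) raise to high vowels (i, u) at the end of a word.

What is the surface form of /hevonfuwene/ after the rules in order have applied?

Rule 1 (nasal place assimilation): /n/ precedes the labial consonant /f/, so it assimilates in place to [m]. /hevonfuwene/ → hevomfuwene.
Rule 2 (final vowel raising): /e/ is a mid vowel in word-final position, so it raises to [i]. /hevomfuwene/ → hevomfuweni.

hevomfuweni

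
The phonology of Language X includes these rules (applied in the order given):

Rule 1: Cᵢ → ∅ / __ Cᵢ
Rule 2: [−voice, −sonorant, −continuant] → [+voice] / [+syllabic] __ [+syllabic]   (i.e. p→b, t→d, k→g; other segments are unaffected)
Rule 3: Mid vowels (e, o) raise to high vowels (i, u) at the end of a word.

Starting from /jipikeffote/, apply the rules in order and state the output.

jibigefodi

Rule 1 (degemination): /ff/ is a geminate; the first /f/ deletes. /jipikeffote/ → jipikefote.
Rule 2 (intervocalic voicing): /p/ is a voiceless stop between vowels /i/ and /i/, so it voices to [b]. /k/ is a voiceless stop between vowels /i/ and /e/, so it voices to [g]. /t/ is a voiceless stop between vowels /o/ and /e/, so it voices to [d]. /jipikefote/ → jibigefode.
Rule 3 (final vowel raising): /e/ is a mid vowel in word-final position, so it raises to [i]. /jibigefode/ → jibigefodi.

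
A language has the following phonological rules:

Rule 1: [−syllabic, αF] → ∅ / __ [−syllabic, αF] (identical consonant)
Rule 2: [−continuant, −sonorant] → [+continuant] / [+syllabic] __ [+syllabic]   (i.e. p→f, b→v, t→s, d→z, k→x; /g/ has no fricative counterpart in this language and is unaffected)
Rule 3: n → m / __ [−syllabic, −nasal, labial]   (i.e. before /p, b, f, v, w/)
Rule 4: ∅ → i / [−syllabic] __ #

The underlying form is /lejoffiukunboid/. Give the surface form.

Rule 1 (degemination): /ff/ is a geminate; the first /f/ deletes. /lejoffiukunboid/ → lejofiukunboid.
Rule 2 (intervocalic spirantization): /k/ is a stop between vowels /u/ and /u/, so it spirantizes to the fricative [x]. /lejofiukunboid/ → lejofiuxunboid.
Rule 3 (nasal place assimilation): /n/ precedes the labial consonant /b/, so it assimilates in place to [m]. /lejofiuxunboid/ → lejofiuxumboid.
Rule 4 (final i-epenthesis): the form ends in the consonant /d/, so [i] is inserted word-finally. /lejofiuxumboid/ → lejofiuxumboidi.

lejofiuxumboidi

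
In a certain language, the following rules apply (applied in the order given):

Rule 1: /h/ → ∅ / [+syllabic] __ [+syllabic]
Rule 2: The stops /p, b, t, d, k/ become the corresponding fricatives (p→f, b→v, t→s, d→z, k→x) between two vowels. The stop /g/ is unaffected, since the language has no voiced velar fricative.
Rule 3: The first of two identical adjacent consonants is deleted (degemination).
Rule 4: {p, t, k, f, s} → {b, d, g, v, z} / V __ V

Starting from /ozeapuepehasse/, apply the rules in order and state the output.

ozeavueveaze

Rule 1 (intervocalic h-deletion): /h/ occurs between vowels /e/ and /a/, so it deletes. /ozeapuepehasse/ → ozeapuepeasse.
Rule 2 (intervocalic spirantization): /p/ is a stop between vowels /a/ and /u/, so it spirantizes to the fricative [f]. /p/ is a stop between vowels /e/ and /e/, so it spirantizes to the fricative [f]. /ozeapuepeasse/ → ozeafuefeasse.
Rule 3 (degemination): /ss/ is a geminate; the first /s/ deletes. /ozeafuefeasse/ → ozeafuefease.
Rule 4 (intervocalic voicing): /f/ is a voiceless obstruent between vowels /a/ and /u/, so it voices to [v]. /f/ is a voiceless obstruent between vowels /e/ and /e/, so it voices to [v]. /s/ is a voiceless obstruent between vowels /a/ and /e/, so it voices to [z]. /ozeafuefease/ → ozeavueveaze.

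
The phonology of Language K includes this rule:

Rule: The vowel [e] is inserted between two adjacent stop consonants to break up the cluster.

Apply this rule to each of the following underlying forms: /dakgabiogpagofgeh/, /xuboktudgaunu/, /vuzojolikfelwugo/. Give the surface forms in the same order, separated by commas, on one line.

/dakgabiogpagofgeh/: /k/ and /g/ form a stop–stop cluster, so [e] is inserted between them. /g/ and /p/ form a stop–stop cluster, so [e] is inserted between them. → [dakegabiogepagofgeh].
/xuboktudgaunu/: /k/ and /t/ form a stop–stop cluster, so [e] is inserted between them. /d/ and /g/ form a stop–stop cluster, so [e] is inserted between them. → [xuboketudegaunu].
/vuzojolikfelwugo/: the rule's environment is not met; surfaces unchanged as [vuzojolikfelwugo].

dakegabiogepagofgeh, xuboketudegaunu, vuzojolikfelwugo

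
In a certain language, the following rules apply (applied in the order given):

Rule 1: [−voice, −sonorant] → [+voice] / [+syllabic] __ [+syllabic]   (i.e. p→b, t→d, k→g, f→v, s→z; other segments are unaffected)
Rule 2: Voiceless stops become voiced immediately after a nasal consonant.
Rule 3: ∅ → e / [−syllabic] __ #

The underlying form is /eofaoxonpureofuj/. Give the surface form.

Rule 1 (intervocalic voicing): /f/ is a voiceless obstruent between vowels /o/ and /a/, so it voices to [v]. /f/ is a voiceless obstruent between vowels /o/ and /u/, so it voices to [v]. /eofaoxonpureofuj/ → eovaoxonpureovuj.
Rule 2 (post-nasal voicing): /p/ is a voiceless stop immediately after the nasal /n/, so it voices to [b]. /eovaoxonpureovuj/ → eovaoxonbureovuj.
Rule 3 (final e-epenthesis): the form ends in the consonant /j/, so [e] is inserted word-finally. /eovaoxonbureovuj/ → eovaoxonbureovuje.

eovaoxonbureovuje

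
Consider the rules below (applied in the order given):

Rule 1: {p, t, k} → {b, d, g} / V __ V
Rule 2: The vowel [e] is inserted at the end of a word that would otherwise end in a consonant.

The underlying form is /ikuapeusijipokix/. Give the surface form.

iguabeusijibogixe

Rule 1 (intervocalic voicing): /k/ is a voiceless stop between vowels /i/ and /u/, so it voices to [g]. /p/ is a voiceless stop between vowels /a/ and /e/, so it voices to [b]. /p/ is a voiceless stop between vowels /i/ and /o/, so it voices to [b]. /k/ is a voiceless stop between vowels /o/ and /i/, so it voices to [g]. /ikuapeusijipokix/ → iguabeusijibogix.
Rule 2 (final e-epenthesis): the form ends in the consonant /x/, so [e] is inserted word-finally. /iguabeusijibogix/ → iguabeusijibogixe.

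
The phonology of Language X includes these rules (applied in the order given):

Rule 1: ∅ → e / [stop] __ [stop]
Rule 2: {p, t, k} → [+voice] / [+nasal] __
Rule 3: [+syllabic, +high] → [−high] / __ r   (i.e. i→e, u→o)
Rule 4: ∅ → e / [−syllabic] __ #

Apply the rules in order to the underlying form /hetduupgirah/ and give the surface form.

heteduupegerahe

Rule 1 (stop-cluster e-epenthesis): /t/ and /d/ form a stop–stop cluster, so [e] is inserted between them. /p/ and /g/ form a stop–stop cluster, so [e] is inserted between them. /hetduupgirah/ → heteduupegirah.
Rule 2 (post-nasal voicing): no segment meets the environment; /heteduupegirah/ is unchanged.
Rule 3 (pre-rhotic lowering): /i/ is a high vowel immediately before /r/, so it lowers to [e]. /heteduupegirah/ → heteduupegerah.
Rule 4 (final e-epenthesis): the form ends in the consonant /h/, so [e] is inserted word-finally. /heteduupegerah/ → heteduupegerahe.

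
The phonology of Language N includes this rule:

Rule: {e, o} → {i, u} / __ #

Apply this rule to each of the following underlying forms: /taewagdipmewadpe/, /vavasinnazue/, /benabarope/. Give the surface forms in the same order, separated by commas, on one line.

taewagdipmewadpi, vavasinnazui, benabaropi

/taewagdipmewadpe/: /e/ is a mid vowel in word-final position, so it raises to [i]. → [taewagdipmewadpi].
/vavasinnazue/: /e/ is a mid vowel in word-final position, so it raises to [i]. → [vavasinnazui].
/benabarope/: /e/ is a mid vowel in word-final position, so it raises to [i]. → [benabaropi].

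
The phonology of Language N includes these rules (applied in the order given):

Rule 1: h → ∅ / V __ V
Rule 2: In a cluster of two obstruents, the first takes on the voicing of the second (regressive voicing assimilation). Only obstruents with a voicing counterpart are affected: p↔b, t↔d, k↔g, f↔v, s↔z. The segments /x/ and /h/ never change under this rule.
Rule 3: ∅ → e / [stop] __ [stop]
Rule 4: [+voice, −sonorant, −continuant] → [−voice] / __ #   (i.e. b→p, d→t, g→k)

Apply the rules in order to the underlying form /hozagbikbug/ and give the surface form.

hozagebigebuk

Rule 1 (intervocalic h-deletion): no segment meets the environment; /hozagbikbug/ is unchanged.
Rule 2 (regressive voicing assimilation): /k/ precedes the voiced obstruent /b/, so it voices to [g] by assimilation. /hozagbikbug/ → hozagbigbug.
Rule 3 (stop-cluster e-epenthesis): /g/ and /b/ form a stop–stop cluster, so [e] is inserted between them. /g/ and /b/ form a stop–stop cluster, so [e] is inserted between them. /hozagbigbug/ → hozagebigebug.
Rule 4 (final devoicing): /g/ is a voiced stop in word-final position, so it devoices to [k]. /hozagebigebug/ → hozagebigebuk.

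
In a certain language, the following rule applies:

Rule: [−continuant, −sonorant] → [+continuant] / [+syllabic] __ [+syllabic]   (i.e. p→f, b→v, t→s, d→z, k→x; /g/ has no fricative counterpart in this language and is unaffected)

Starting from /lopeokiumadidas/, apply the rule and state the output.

/p/ is a stop between vowels /o/ and /e/, so it spirantizes to the fricative [f].
/k/ is a stop between vowels /o/ and /i/, so it spirantizes to the fricative [x].
/d/ is a stop between vowels /a/ and /i/, so it spirantizes to the fricative [z].
/d/ is a stop between vowels /i/ and /a/, so it spirantizes to the fricative [z].
Surface form: [lofeoxiumazizas].

lofeoxiumazizas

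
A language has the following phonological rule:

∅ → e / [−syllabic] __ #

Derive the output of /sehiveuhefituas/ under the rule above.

the form ends in the consonant /s/, so [e] is inserted word-finally.
Surface form: [sehiveuhefituase].

sehiveuhefituase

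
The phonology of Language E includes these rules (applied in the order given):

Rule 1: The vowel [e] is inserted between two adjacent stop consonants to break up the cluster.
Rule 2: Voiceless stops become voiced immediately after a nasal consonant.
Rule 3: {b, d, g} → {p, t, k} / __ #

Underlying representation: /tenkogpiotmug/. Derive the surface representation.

tengogepiotmuk

Rule 1 (stop-cluster e-epenthesis): /g/ and /p/ form a stop–stop cluster, so [e] is inserted between them. /tenkogpiotmug/ → tenkogepiotmug.
Rule 2 (post-nasal voicing): /k/ is a voiceless stop immediately after the nasal /n/, so it voices to [g]. /tenkogepiotmug/ → tengogepiotmug.
Rule 3 (final devoicing): /g/ is a voiced stop in word-final position, so it devoices to [k]. /tengogepiotmug/ → tengogepiotmuk.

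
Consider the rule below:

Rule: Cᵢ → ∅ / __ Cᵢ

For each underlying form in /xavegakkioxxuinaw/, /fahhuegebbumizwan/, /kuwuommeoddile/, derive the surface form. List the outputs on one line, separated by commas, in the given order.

/xavegakkioxxuinaw/: /kk/ is a geminate; the first /k/ deletes. /xx/ is a geminate; the first /x/ deletes. → [xavegakioxuinaw].
/fahhuegebbumizwan/: /hh/ is a geminate; the first /h/ deletes. /bb/ is a geminate; the first /b/ deletes. → [fahuegebumizwan].
/kuwuommeoddile/: /mm/ is a geminate; the first /m/ deletes. /dd/ is a geminate; the first /d/ deletes. → [kuwuomeodile].

xavegakioxuinaw, fahuegebumizwan, kuwuomeodile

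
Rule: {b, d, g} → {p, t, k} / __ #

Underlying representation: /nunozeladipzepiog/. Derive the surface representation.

nunozeladipzepiok

Scanning /nunozeladipzepiog/: /d/ at position 9 is not in the conditioning environment; /g/ is a voiced stop in word-final position, so it devoices to [k].
Result: [nunozeladipzepiok].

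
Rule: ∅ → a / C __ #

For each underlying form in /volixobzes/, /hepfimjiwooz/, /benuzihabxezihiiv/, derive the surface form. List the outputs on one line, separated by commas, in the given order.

volixobzesa, hepfimjiwooza, benuzihabxezihiiva

/volixobzes/: the form ends in the consonant /s/, so [a] is inserted word-finally. → [volixobzesa].
/hepfimjiwooz/: the form ends in the consonant /z/, so [a] is inserted word-finally. → [hepfimjiwooza].
/benuzihabxezihiiv/: the form ends in the consonant /v/, so [a] is inserted word-finally. → [benuzihabxezihiiva].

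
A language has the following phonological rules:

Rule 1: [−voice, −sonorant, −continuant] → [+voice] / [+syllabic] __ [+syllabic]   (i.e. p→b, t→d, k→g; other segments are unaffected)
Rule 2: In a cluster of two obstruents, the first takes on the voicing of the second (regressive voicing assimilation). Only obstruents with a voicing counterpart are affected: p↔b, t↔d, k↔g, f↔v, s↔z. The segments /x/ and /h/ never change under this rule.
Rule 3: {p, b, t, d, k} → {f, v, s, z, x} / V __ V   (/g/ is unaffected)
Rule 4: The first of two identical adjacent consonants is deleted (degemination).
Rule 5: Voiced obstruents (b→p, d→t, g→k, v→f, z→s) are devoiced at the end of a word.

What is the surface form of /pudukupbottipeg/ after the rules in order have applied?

puzugubotivek

Rule 1 (intervocalic voicing): /k/ is a voiceless stop between vowels /u/ and /u/, so it voices to [g]. /p/ is a voiceless stop between vowels /i/ and /e/, so it voices to [b]. /pudukupbottipeg/ → pudugupbottibeg.
Rule 2 (regressive voicing assimilation): /p/ precedes the voiced obstruent /b/, so it voices to [b] by assimilation. /pudugupbottibeg/ → pudugubbottibeg.
Rule 3 (intervocalic spirantization): /d/ is a stop between vowels /u/ and /u/, so it spirantizes to the fricative [z]. /b/ is a stop between vowels /i/ and /e/, so it spirantizes to the fricative [v]. /pudugubbottibeg/ → puzugubbottiveg.
Rule 4 (degemination): /bb/ is a geminate; the first /b/ deletes. /tt/ is a geminate; the first /t/ deletes. /puzugubbottiveg/ → puzugubotiveg.
Rule 5 (final devoicing): /g/ is a voiced obstruent in word-final position, so it devoices to [k]. /puzugubotiveg/ → puzugubotivek.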